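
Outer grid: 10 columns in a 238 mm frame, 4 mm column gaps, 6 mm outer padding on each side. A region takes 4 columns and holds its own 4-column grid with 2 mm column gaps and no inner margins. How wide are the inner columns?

Take off 12 mm of margins, leaving 226 mm.
226 − 9·4 = 190; ÷10 gives c = 19 mm.
4-column span = 4·19 + 3·4 = 88 mm.
88 − 3·2 = 82; ÷4 gives d = 20.5 mm.

20.5 mm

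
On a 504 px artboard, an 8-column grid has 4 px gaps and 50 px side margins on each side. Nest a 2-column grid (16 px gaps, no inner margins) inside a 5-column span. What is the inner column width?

Subtract both margins: 504 − 2·50 = 404 px.
404 − 7·4 = 376; ÷8 gives c = 47 px.
Span of 5: 5·47 + 4·4 = 235 + 16 = 251 px.
251 − 1·16 = 235; ÷2 gives d = 117.5 px.

117.5 px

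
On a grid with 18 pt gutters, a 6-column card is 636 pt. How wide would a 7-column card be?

6c + 5·18 = 636 → 6c = 546 → c = 91 pt.
Span of 7: 7·91 + 6·18 = 637 + 108 = 745 pt.

745 pt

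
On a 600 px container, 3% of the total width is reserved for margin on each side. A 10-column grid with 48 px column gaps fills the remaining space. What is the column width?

13.2 px

600 × (1 − 2·3%) = 600 × 94% = 564 px for the columns.
564 − 9·48 = 132; ÷10 gives c = 13.2 px.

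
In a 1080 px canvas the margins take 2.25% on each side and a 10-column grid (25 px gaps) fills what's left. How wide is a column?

1080 × (1 − 2·2.25%) = 1080 × 95.5% = 1031.4 px for the columns.
Subtracting 9 gaps of 25 leaves 806.4 for 10 columns, so c = 80.64 px.

80.64 px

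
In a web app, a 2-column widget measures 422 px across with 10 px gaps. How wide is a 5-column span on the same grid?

422 − 1·10 = 412; ÷2 gives c = 206 px.
5 columns plus 4 gaps: 1030 + 40 = 1070 px.

1070 px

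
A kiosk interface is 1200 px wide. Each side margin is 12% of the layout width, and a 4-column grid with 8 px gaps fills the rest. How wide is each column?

222 px

Margins: 12% × 1200 = 144 px each, so content = 1200 − 288 = 912 px.
4c + 3·8 = 912 → 4c = 888 → c = 222 px.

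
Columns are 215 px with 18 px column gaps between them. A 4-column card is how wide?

4-column span = 4·215 + 3·18 = 914 px.

914 px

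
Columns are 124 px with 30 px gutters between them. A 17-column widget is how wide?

2588 px

Span of 17: 17·124 + 16·30 = 2108 + 480 = 2588 px.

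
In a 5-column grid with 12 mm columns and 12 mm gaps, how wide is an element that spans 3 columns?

60 mm

3 columns plus 2 gaps: 36 + 24 = 60 mm.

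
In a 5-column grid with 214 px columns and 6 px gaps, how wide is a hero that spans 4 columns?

4-column span = 4·214 + 3·6 = 874 px.

874 px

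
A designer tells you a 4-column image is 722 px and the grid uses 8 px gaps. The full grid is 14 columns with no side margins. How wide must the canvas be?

4 columns + 3 gaps: 4c + 3·8 = 722.
4c = 722 − 24 = 698, so c = 174.5 px.
Canvas = 14·174.5 + 13·8 = 2443 + 104 = 2547 px.

2547 px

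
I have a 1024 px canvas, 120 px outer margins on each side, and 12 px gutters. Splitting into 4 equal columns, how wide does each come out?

Take off 240 px of margins, leaving 784 px.
784 − 3·12 = 748; ÷4 gives c = 187 px.

187 px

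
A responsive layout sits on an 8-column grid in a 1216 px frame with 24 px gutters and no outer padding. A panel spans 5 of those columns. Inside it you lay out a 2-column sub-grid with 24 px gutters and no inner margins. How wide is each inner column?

1216 − 7·24 = 1048; ÷8 gives c = 131 px.
Span of 5: 5·131 + 4·24 = 655 + 96 = 751 px.
Subtracting 1 gutter of 24 leaves 727 for 2 columns, so d = 363.5 px.

363.5 px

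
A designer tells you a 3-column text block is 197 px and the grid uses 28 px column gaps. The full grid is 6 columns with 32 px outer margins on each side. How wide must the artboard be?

3c + 2·28 = 197 → 3c = 141 → c = 47 px.
Total width: 2·32 + 6·47 + 5·28 = 486 px.

486 px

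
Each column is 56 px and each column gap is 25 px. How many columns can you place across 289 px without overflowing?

3 columns

3 columns: 3·56 + 2·25 = 218 px ≤ 289.
4 columns: 299 px > 289. So 3.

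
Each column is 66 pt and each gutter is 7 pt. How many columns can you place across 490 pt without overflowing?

k columns need k·66 + (k−1)·7 = k·73 − 7.
k·73 − 7 ≤ 490 → k ≤ 497 / 73 ≈ 6.81, so k = 6.

6 columns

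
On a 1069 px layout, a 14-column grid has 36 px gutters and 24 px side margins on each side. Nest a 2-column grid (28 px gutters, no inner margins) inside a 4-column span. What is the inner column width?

Inside the margins: 1069 − 48 = 1021 px.
Subtracting 13 gutters of 36 leaves 553 for 14 columns, so c = 39.5 px.
Span of 4: 4·39.5 + 3·36 = 158 + 108 = 266 px.
266 − 1·28 = 238; ÷2 gives d = 119 px.

119 px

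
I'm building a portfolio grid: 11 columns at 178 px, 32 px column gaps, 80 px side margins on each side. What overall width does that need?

2438 px

Adding margins, columns and gutters: 160 + 1958 + 320 = 2438 px.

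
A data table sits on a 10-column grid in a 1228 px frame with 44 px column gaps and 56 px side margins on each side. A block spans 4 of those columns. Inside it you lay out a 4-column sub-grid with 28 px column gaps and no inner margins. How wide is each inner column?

84 px

Subtract both margins: 1228 − 2·56 = 1116 px.
10c + 9·44 = 1116 → 10c = 720 → c = 72 px.
4 columns plus 3 column gaps: 288 + 132 = 420 px.
4d + 3·28 = 420 → 4d = 336 → d = 84 px.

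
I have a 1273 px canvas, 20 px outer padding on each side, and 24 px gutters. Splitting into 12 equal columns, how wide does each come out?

Subtract both margins: 1273 − 2·20 = 1233 px.
Subtracting 11 gutters of 24 leaves 969 for 12 columns, so c = 80.75 px.

80.75 px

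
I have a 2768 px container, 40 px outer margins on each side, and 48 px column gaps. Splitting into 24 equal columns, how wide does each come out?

Content width = 2768 − 2·40 = 2688 px.
24c + 23·48 = 2688 → 24c = 1584 → c = 66 px.

66 px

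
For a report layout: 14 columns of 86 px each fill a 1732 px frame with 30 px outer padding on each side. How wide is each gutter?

Subtract both margins: 1732 − 2·30 = 1672 px.
14·86 + 13g = 1672 → 13g = 468 → g = 36 px.

36 px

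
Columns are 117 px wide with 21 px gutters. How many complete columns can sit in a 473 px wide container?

Each extra column adds 117 + 21 = 138 px.
(473 + 21) / 138 = 3.58, so 3 columns fit.

3 columns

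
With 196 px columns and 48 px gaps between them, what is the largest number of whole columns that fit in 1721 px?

7 columns

k columns need k·196 + (k−1)·48 = k·244 − 48.
k·244 − 48 ≤ 1721 → k ≤ 1769 / 244 ≈ 7.25, so k = 7.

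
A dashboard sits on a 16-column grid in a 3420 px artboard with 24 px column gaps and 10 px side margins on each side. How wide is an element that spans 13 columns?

Content width = 3420 − 2·10 = 3400 px.
3400 − 15·24 = 3040; ÷16 gives c = 190 px.
13-column span = 13·190 + 12·24 = 2758 px.

2758 px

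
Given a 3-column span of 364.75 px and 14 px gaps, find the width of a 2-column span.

238.5 px

Subtracting 2 gaps of 14 leaves 336.75 for 3 columns, so c = 112.25 px.
2 columns plus 1 gap: 224.5 + 14 = 238.5 px.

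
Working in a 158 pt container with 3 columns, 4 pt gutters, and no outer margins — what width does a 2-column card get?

3c + 2·4 = 158 → 3c = 150 → c = 50 pt.
2-column span = 2·50 + 1·4 = 104 pt.

104 pt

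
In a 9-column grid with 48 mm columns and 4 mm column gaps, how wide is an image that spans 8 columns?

412 mm

Span of 8: 8·48 + 7·4 = 384 + 28 = 412 mm.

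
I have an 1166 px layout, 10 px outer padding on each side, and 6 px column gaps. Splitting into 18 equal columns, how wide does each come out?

58 px

Content width = 1166 − 2·10 = 1146 px.
18c + 17·6 = 1146 → 18c = 1044 → c = 58 px.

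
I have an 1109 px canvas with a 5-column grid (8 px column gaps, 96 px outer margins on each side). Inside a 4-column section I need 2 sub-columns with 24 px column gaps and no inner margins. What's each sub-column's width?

354 px

Take off 192 px of margins, leaving 917 px.
5 columns + 4 column gaps: 5c + 4·8 = 917.
5c = 917 − 32 = 885, so c = 177 px.
4 columns plus 3 column gaps: 708 + 24 = 732 px.
2d + 1·24 = 732 → 2d = 708 → d = 354 px.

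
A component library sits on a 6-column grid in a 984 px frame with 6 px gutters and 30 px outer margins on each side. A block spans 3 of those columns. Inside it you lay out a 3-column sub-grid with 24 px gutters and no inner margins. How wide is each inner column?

137 px

Subtract both margins: 984 − 2·30 = 924 px.
6 columns + 5 gutters: 6c + 5·6 = 924.
6c = 924 − 30 = 894, so c = 149 px.
3 columns plus 2 gutters: 447 + 12 = 459 px.
Subtracting 2 gutters of 24 leaves 411 for 3 columns, so d = 137 px.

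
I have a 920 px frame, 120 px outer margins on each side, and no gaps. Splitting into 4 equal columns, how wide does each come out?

Take off 240 px of margins, leaving 680 px.
680 / 4 = 170 px per column.

170 px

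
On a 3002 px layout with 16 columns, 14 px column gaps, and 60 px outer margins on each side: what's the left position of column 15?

Content = 3002 − 2·60 = 2882 px.
Subtracting 15 column gaps of 14 leaves 2672 for 16 columns, so c = 167 px.
Column 15 starts at margin + 14·(column + gutter) = 60 + 14·181 = 2594 px.

2594 px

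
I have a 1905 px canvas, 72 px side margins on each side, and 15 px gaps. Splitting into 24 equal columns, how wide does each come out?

Content width = 1905 − 2·72 = 1761 px.
24 columns + 23 gaps: 24c + 23·15 = 1761.
24c = 1761 − 345 = 1416, so c = 59 px.

59 px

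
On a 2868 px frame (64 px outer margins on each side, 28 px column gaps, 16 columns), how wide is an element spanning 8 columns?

Take off 128 px of margins, leaving 2740 px.
16c + 15·28 = 2740 → 16c = 2320 → c = 145 px.
8-column span = 8·145 + 7·28 = 1356 px.

1356 px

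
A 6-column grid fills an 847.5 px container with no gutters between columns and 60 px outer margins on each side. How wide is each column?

Subtract both margins: 847.5 − 2·60 = 727.5 px.
With no gutters, each column is 727.5/6 = 121.25 px.

121.25 px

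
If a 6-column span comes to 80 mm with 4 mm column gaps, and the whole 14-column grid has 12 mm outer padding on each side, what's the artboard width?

6 columns + 5 column gaps: 6c + 5·4 = 80.
6c = 80 − 20 = 60, so c = 10 mm.
Total width: 2·12 + 14·10 + 13·4 = 216 mm.

216 mm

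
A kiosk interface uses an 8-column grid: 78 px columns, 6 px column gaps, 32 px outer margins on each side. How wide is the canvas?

Adding margins, columns and gutters: 64 + 624 + 42 = 730 px.

730 px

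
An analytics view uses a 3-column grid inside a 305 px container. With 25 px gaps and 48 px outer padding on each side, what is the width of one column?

53 px

Content width = 305 − 2·48 = 209 px.
209 − 2·25 = 159; ÷3 gives c = 53 px.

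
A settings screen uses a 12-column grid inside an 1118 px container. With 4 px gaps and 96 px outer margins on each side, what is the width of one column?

Subtract both margins: 1118 − 2·96 = 926 px.
12 columns + 11 gaps: 12c + 11·4 = 926.
12c = 926 − 44 = 882, so c = 73.5 px.

73.5 px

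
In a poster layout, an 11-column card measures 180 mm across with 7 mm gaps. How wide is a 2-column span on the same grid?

Subtracting 10 gaps of 7 leaves 110 for 11 columns, so c = 10 mm.
2 columns plus 1 gap: 20 + 7 = 27 mm.

27 mm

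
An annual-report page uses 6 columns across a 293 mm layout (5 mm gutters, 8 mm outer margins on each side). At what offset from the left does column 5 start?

196 mm

Inside the margins: 293 − 16 = 277 mm.
Subtracting 5 gutters of 5 leaves 252 for 6 columns, so c = 42 mm.
Each column+gutter stride is 47 mm; 4 of them past the 8 mm margin is 8 + 188 = 196 mm.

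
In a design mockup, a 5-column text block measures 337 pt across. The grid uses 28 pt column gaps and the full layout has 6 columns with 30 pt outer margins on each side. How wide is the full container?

470 pt

5 columns + 4 column gaps: 5c + 4·28 = 337.
5c = 337 − 112 = 225, so c = 45 pt.
Total width: 2·30 + 6·45 + 5·28 = 470 pt.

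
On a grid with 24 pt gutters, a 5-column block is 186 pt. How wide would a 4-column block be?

186 − 4·24 = 90; ÷5 gives c = 18 pt.
Span of 4: 4·18 + 3·24 = 72 + 72 = 144 pt.

144 pt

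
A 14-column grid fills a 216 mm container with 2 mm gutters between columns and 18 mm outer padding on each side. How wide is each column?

Take off 36 mm of margins, leaving 180 mm.
14 columns + 13 gutters: 14c + 13·2 = 180.
14c = 180 − 26 = 154, so c = 11 mm.

11 mm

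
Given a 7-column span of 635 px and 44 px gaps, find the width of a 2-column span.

150 px

7 columns + 6 gaps: 7c + 6·44 = 635.
7c = 635 − 264 = 371, so c = 53 px.
2-column span = 2·53 + 1·44 = 150 px.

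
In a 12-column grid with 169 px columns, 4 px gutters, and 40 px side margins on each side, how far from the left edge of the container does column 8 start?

1251 px

Before column 8: the margin + 7 columns + 7 gutters.
Offset = 40 + 7·(169 + 4) = 40 + 1211 = 1251 px.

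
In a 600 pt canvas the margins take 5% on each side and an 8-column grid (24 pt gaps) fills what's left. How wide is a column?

Margins: 5% × 600 = 30 pt each, so content = 600 − 60 = 540 pt.
Subtracting 7 gaps of 24 leaves 372 for 8 columns, so c = 46.5 pt.

46.5 pt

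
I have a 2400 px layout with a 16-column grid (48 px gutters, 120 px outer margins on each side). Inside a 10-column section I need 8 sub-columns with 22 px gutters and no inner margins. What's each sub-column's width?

147.25 px

Take off 240 px of margins, leaving 2160 px.
16c + 15·48 = 2160 → 16c = 1440 → c = 90 px.
10-column span = 10·90 + 9·48 = 1332 px.
1332 − 7·22 = 1178; ÷8 gives d = 147.25 px.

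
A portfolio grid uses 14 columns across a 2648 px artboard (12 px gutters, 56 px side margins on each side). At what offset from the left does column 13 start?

Subtract both margins: 2648 − 2·56 = 2536 px.
2536 − 13·12 = 2380; ÷14 gives c = 170 px.
Before column 13: the margin + 12 columns + 12 gutters.
Offset = 56 + 12·(170 + 12) = 56 + 2184 = 2240 px.

2240 px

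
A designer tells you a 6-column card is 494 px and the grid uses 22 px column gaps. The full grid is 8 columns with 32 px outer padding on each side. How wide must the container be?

6 columns + 5 column gaps: 6c + 5·22 = 494.
6c = 494 − 110 = 384, so c = 64 px.
Adding margins, columns and gutters: 64 + 512 + 154 = 730 px.

730 px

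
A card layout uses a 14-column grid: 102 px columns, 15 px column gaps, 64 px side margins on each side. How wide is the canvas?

Canvas = 2·64 + 14·102 + 13·15 = 128 + 1428 + 195 = 1751 px.

1751 px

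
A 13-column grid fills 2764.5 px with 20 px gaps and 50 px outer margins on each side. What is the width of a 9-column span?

Subtract both margins: 2764.5 − 2·50 = 2664.5 px.
13c + 12·20 = 2664.5 → 13c = 2424.5 → c = 186.5 px.
9 columns plus 8 gaps: 1678.5 + 160 = 1838.5 px.

1838.5 px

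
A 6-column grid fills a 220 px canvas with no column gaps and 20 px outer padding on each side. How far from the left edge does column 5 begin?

Subtract both margins: 220 − 2·20 = 180 px.
180 / 6 = 30 px per column.
Before column 5: the margin + 4 columns + 4 column gaps.
Offset = 20 + 4·(30 + 0) = 20 + 120 = 140 px.

140 px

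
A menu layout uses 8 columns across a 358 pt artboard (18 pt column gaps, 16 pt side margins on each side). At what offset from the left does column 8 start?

317 pt

Take off 32 pt of margins, leaving 326 pt.
326 − 7·18 = 200; ÷8 gives c = 25 pt.
Column 8 starts at margin + 7·(column + gutter) = 16 + 7·43 = 317 pt.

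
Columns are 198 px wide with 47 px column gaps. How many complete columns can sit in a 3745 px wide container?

k columns need k·198 + (k−1)·47 = k·245 − 47.
k·245 − 47 ≤ 3745 → k ≤ 3792 / 245 ≈ 15.48, so k = 15.

15 columns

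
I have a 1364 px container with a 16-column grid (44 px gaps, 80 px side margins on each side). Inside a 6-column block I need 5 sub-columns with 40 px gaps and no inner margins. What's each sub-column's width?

52.8 px

Outer content = 1364 − 2·80 = 1204 px.
1204 − 15·44 = 544; ÷16 gives c = 34 px.
Span of 6: 6·34 + 5·44 = 204 + 220 = 424 px.
424 − 4·40 = 264; ÷5 gives d = 52.8 px.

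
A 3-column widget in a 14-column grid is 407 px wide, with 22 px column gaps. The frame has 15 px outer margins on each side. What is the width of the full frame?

2010 px

3c + 2·22 = 407 → 3c = 363 → c = 121 px.
Total width: 2·15 + 14·121 + 13·22 = 2010 px.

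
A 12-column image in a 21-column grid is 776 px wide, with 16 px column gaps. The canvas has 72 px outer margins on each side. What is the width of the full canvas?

1514 px

12c + 11·16 = 776 → 12c = 600 → c = 50 px.
Adding margins, columns and gutters: 144 + 1050 + 320 = 1514 px.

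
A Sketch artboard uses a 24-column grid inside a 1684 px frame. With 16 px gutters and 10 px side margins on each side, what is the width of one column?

54 px

Content width = 1684 − 2·10 = 1664 px.
Subtracting 23 gutters of 16 leaves 1296 for 24 columns, so c = 54 px.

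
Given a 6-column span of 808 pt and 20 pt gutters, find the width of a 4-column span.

532 pt

6 columns + 5 gutters: 6c + 5·20 = 808.
6c = 808 − 100 = 708, so c = 118 pt.
4-column span = 4·118 + 3·20 = 532 pt.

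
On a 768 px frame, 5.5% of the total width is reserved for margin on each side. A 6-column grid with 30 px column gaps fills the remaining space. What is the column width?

Margins: 5.5% × 768 = 42.24 px each, so content = 768 − 84.48 = 683.52 px.
6c + 5·30 = 683.52 → 6c = 533.52 → c = 88.92 px.

88.92 px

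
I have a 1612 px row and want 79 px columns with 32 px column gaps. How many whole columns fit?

k columns need k·79 + (k−1)·32 = k·111 − 32.
k·111 − 32 ≤ 1612 → k ≤ 1644 / 111 ≈ 14.81, so k = 14.

14 columns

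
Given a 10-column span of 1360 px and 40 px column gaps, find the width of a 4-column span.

1360 − 9·40 = 1000; ÷10 gives c = 100 px.
4 columns plus 3 column gaps: 400 + 120 = 520 px.

520 px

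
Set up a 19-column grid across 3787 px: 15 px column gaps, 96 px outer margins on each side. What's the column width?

175 px

Content width = 3787 − 2·96 = 3595 px.
3595 − 18·15 = 3325; ÷19 gives c = 175 px.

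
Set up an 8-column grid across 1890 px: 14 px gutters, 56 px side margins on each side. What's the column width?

210 px

Inside the margins: 1890 − 112 = 1778 px.
8c + 7·14 = 1778 → 8c = 1680 → c = 210 px.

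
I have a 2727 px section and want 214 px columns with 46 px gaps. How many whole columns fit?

k columns need k·214 + (k−1)·46 = k·260 − 46.
k·260 − 46 ≤ 2727 → k ≤ 2773 / 260 ≈ 10.67, so k = 10.

10 columns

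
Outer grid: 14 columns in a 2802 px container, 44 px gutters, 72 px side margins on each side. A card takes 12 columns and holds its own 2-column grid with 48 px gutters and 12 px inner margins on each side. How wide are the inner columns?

1100 px

Outer content = 2802 − 2·72 = 2658 px.
2658 − 13·44 = 2086; ÷14 gives c = 149 px.
12 columns plus 11 gutters: 1788 + 484 = 2272 px.
Inner content = 2272 − 2·12 = 2248 px.
Subtracting 1 gutter of 48 leaves 2200 for 2 columns, so d = 1100 px.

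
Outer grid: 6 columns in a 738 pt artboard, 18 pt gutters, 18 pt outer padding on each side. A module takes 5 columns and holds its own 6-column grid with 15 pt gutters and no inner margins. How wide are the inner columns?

Subtract both margins: 738 − 2·18 = 702 pt.
6c + 5·18 = 702 → 6c = 612 → c = 102 pt.
5 columns plus 4 gutters: 510 + 72 = 582 pt.
6 columns + 5 gutters: 6d + 5·15 = 582.
6d = 582 − 75 = 507, so d = 84.5 pt.

84.5 pt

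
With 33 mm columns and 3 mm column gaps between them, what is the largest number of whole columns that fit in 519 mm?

14 columns: 14·33 + 13·3 = 501 mm ≤ 519.
15 columns: 537 mm > 519. So 14.

14 columns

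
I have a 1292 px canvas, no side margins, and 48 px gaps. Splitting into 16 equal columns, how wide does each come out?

16 columns + 15 gaps: 16c + 15·48 = 1292.
16c = 1292 − 720 = 572, so c = 35.75 px.

35.75 px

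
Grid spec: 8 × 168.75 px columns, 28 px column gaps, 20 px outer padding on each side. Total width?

Canvas = 2·20 + 8·168.75 + 7·28 = 40 + 1350 + 196 = 1586 px.

1586 px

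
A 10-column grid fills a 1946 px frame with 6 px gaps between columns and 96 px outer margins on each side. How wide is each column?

Subtract both margins: 1946 − 2·96 = 1754 px.
10 columns + 9 gaps: 10c + 9·6 = 1754.
10c = 1754 − 54 = 1700, so c = 170 px.

170 px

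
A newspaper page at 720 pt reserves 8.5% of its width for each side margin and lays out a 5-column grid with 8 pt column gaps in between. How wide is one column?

113.12 pt

720 × (1 − 2·8.5%) = 720 × 83% = 597.6 pt for the columns.
5 columns + 4 column gaps: 5c + 4·8 = 597.6.
5c = 597.6 − 32 = 565.6, so c = 113.12 pt.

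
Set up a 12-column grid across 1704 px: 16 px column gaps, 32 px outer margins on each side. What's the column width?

122 px

Subtract both margins: 1704 − 2·32 = 1640 px.
1640 − 11·16 = 1464; ÷12 gives c = 122 px.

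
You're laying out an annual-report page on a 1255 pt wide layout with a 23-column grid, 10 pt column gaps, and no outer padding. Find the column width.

45 pt

23 columns + 22 column gaps: 23c + 22·10 = 1255.
23c = 1255 − 220 = 1035, so c = 45 pt.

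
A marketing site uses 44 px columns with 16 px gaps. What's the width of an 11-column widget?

11 columns plus 10 gaps: 484 + 160 = 644 px.

644 px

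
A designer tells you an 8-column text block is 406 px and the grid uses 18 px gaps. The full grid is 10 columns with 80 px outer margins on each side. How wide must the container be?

672 px

8 columns + 7 gaps: 8c + 7·18 = 406.
8c = 406 − 126 = 280, so c = 35 px.
Adding margins, columns and gutters: 160 + 350 + 162 = 672 px.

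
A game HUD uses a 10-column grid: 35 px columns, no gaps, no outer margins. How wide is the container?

350 px

Total width: 10·35 = 350 px.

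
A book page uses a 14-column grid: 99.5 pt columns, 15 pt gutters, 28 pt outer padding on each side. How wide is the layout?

Layout = 2·28 + 14·99.5 + 13·15 = 56 + 1393 + 195 = 1644 pt.

1644 pt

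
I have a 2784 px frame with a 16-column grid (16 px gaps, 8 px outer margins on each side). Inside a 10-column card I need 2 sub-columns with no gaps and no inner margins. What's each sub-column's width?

Take off 16 px of margins, leaving 2768 px.
Subtracting 15 gaps of 16 leaves 2528 for 16 columns, so c = 158 px.
Span of 10: 10·158 + 9·16 = 1580 + 144 = 1724 px.
2d = 1724 → d = 862 px.

862 px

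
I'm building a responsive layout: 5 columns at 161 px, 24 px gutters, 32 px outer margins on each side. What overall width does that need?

Adding margins, columns and gutters: 64 + 805 + 96 = 965 px.

965 px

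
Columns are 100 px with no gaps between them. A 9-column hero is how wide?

900 px

9-column span = 9·100 = 900 px.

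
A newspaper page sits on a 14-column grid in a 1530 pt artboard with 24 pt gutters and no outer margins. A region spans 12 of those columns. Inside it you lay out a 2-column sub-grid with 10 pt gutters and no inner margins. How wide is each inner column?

1530 − 13·24 = 1218; ÷14 gives c = 87 pt.
12 columns plus 11 gutters: 1044 + 264 = 1308 pt.
Subtracting 1 gutter of 10 leaves 1298 for 2 columns, so d = 649 pt.

649 pt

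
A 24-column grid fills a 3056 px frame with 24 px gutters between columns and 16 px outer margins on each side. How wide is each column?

103 px

Content width = 3056 − 2·16 = 3024 px.
24c + 23·24 = 3024 → 24c = 2472 → c = 103 px.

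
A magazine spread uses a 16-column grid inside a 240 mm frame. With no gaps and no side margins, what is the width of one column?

15 mm

With no gaps, each column is 240/16 = 15 mm.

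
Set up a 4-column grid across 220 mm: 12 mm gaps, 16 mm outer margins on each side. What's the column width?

38 mm

Content width = 220 − 2·16 = 188 mm.
4 columns + 3 gaps: 4c + 3·12 = 188.
4c = 188 − 36 = 152, so c = 38 mm.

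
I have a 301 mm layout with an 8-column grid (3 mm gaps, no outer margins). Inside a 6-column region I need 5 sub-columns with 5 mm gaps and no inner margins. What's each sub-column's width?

Subtracting 7 gaps of 3 leaves 280 for 8 columns, so c = 35 mm.
6-column span = 6·35 + 5·3 = 225 mm.
225 − 4·5 = 205; ÷5 gives d = 41 mm.

41 mm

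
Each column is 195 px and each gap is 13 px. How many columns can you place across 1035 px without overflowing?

Each extra column adds 195 + 13 = 208 px.
(1035 + 13) / 208 = 5.04, so 5 columns fit.

5 columns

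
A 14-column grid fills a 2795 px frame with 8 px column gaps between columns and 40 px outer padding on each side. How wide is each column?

186.5 px

Subtract both margins: 2795 − 2·40 = 2715 px.
Subtracting 13 column gaps of 8 leaves 2611 for 14 columns, so c = 186.5 px.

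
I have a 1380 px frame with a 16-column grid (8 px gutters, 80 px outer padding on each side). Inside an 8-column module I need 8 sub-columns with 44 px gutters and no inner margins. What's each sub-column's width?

37.25 px

Take off 160 px of margins, leaving 1220 px.
Subtracting 15 gutters of 8 leaves 1100 for 16 columns, so c = 68.75 px.
8 columns plus 7 gutters: 550 + 56 = 606 px.
Subtracting 7 gutters of 44 leaves 298 for 8 columns, so d = 37.25 px.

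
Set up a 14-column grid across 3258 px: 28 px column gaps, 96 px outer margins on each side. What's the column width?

Take off 192 px of margins, leaving 3066 px.
3066 − 13·28 = 2702; ÷14 gives c = 193 px.

193 px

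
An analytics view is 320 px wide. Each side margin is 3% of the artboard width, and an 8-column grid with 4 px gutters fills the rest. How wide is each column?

34.1 px

Each margin = 3% of 320 = 9.6 px; content = 320 − 2·9.6 = 300.8 px.
300.8 − 7·4 = 272.8; ÷8 gives c = 34.1 px.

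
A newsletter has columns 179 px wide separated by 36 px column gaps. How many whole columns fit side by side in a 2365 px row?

11 columns: 11·179 + 10·36 = 2329 px ≤ 2365.
12 columns: 2544 px > 2365. So 11.

11 columns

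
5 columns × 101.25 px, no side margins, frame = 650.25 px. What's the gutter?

36 px

5 columns take 5·101.25 = 506.25 px; remaining 144 splits into 4 gutters.
g = 144 / 4 = 36 px.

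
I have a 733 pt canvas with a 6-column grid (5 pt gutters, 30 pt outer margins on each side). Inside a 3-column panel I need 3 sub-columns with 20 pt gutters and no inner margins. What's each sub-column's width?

98 pt

Inside the margins: 733 − 60 = 673 pt.
673 − 5·5 = 648; ÷6 gives c = 108 pt.
Span of 3: 3·108 + 2·5 = 324 + 10 = 334 pt.
3d + 2·20 = 334 → 3d = 294 → d = 98 pt.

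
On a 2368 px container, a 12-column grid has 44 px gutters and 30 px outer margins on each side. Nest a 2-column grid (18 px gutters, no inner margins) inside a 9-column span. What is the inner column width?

851 px

Take off 60 px of margins, leaving 2308 px.
Subtracting 11 gutters of 44 leaves 1824 for 12 columns, so c = 152 px.
Span of 9: 9·152 + 8·44 = 1368 + 352 = 1720 px.
1720 − 1·18 = 1702; ÷2 gives d = 851 px.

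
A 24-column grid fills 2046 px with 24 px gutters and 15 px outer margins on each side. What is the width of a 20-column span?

1676 px

Subtract both margins: 2046 − 2·15 = 2016 px.
24c + 23·24 = 2016 → 24c = 1464 → c = 61 px.
20 columns plus 19 gutters: 1220 + 456 = 1676 px.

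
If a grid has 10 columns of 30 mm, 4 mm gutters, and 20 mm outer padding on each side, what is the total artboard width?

Artboard = 2·20 + 10·30 + 9·4 = 40 + 300 + 36 = 376 mm.

376 mm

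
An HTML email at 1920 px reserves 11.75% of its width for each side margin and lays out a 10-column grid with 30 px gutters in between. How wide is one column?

119.88 px

Margins: 11.75% × 1920 = 225.6 px each, so content = 1920 − 451.2 = 1468.8 px.
10c + 9·30 = 1468.8 → 10c = 1198.8 → c = 119.88 px.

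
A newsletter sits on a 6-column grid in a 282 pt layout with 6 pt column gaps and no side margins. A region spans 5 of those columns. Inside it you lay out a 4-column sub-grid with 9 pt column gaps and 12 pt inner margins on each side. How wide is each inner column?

6 columns + 5 column gaps: 6c + 5·6 = 282.
6c = 282 − 30 = 252, so c = 42 pt.
5 columns plus 4 column gaps: 210 + 24 = 234 pt.
Inner content = 234 − 2·12 = 210 pt.
Subtracting 3 column gaps of 9 leaves 183 for 4 columns, so d = 45.75 pt.

45.75 pt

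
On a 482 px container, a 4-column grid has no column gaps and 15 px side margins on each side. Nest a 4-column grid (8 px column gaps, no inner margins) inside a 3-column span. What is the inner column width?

78.75 px

Inside the margins: 482 − 30 = 452 px.
4c = 452 → c = 113 px.
With no column gaps, 3 columns span 3·113 = 339 px.
4 columns + 3 column gaps: 4d + 3·8 = 339.
4d = 339 − 24 = 315, so d = 78.75 px.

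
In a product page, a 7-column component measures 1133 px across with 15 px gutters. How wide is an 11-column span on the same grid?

7 columns + 6 gutters: 7c + 6·15 = 1133.
7c = 1133 − 90 = 1043, so c = 149 px.
11 columns plus 10 gutters: 1639 + 150 = 1789 px.

1789 px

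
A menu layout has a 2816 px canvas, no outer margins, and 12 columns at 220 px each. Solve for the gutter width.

12·220 + 11g = 2816 → 11g = 176 → g = 16 px.

16 px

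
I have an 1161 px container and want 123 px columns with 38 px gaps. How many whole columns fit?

k columns need k·123 + (k−1)·38 = k·161 − 38.
k·161 − 38 ≤ 1161 → k ≤ 1199 / 161 ≈ 7.45, so k = 7.

7 columns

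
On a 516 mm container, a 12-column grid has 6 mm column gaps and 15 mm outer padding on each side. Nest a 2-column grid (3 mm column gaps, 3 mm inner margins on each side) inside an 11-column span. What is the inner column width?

Outer content = 516 − 2·15 = 486 mm.
Subtracting 11 column gaps of 6 leaves 420 for 12 columns, so c = 35 mm.
11-column span = 11·35 + 10·6 = 445 mm.
Inner content = 445 − 2·3 = 439 mm.
2d + 1·3 = 439 → 2d = 436 → d = 218 mm.

218 mm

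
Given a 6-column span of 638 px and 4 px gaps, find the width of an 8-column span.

Subtracting 5 gaps of 4 leaves 618 for 6 columns, so c = 103 px.
8-column span = 8·103 + 7·4 = 852 px.

852 px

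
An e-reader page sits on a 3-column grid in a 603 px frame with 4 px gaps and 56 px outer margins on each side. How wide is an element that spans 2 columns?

Content width = 603 − 2·56 = 491 px.
Subtracting 2 gaps of 4 leaves 483 for 3 columns, so c = 161 px.
2-column span = 2·161 + 1·4 = 326 px.

326 px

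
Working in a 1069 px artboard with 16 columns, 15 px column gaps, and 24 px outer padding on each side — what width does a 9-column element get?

567.75 px

Subtract both margins: 1069 − 2·24 = 1021 px.
16 columns + 15 column gaps: 16c + 15·15 = 1021.
16c = 1021 − 225 = 796, so c = 49.75 px.
9-column span = 9·49.75 + 8·15 = 567.75 px.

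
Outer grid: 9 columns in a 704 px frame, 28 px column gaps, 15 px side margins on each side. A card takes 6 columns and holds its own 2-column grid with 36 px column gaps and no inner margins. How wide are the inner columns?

202 px

Inside the margins: 704 − 30 = 674 px.
9c + 8·28 = 674 → 9c = 450 → c = 50 px.
6-column span = 6·50 + 5·28 = 440 px.
2 columns + 1 column gap: 2d + 1·36 = 440.
2d = 440 − 36 = 404, so d = 202 px.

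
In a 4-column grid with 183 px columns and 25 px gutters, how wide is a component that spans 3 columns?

3-column span = 3·183 + 2·25 = 599 px.

599 px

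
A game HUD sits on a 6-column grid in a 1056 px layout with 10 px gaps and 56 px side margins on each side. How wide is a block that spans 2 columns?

Content width = 1056 − 2·56 = 944 px.
6 columns + 5 gaps: 6c + 5·10 = 944.
6c = 944 − 50 = 894, so c = 149 px.
2-column span = 2·149 + 1·10 = 308 px.

308 px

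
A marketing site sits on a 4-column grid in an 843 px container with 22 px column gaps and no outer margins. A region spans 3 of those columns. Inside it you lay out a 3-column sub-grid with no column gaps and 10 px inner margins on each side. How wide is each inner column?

4c + 3·22 = 843 → 4c = 777 → c = 194.25 px.
3-column span = 3·194.25 + 2·22 = 626.75 px.
Inner content = 626.75 − 2·10 = 606.75 px.
3d = 606.75 → d = 202.25 px.

202.25 px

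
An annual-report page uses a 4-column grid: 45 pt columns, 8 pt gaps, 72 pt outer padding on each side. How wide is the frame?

348 pt

Total width: 2·72 + 4·45 + 3·8 = 348 pt.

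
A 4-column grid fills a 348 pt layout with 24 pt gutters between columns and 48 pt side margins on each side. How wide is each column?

Take off 96 pt of margins, leaving 252 pt.
4c + 3·24 = 252 → 4c = 180 → c = 45 pt.

45 pt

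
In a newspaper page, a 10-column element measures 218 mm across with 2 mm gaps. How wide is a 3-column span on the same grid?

64 mm

10c + 9·2 = 218 → 10c = 200 → c = 20 mm.
3 columns plus 2 gaps: 60 + 4 = 64 mm.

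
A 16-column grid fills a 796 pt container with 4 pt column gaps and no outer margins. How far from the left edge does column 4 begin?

150 pt

796 − 15·4 = 736; ÷16 gives c = 46 pt.
No margin, so column 4 starts at 3·(column + gutter) = 3·50 = 150 pt.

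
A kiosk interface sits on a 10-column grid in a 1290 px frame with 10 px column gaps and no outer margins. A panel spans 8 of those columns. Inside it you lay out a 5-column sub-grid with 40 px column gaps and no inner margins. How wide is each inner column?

174 px

10 columns + 9 column gaps: 10c + 9·10 = 1290.
10c = 1290 − 90 = 1200, so c = 120 px.
8-column span = 8·120 + 7·10 = 1030 px.
5d + 4·40 = 1030 → 5d = 870 → d = 174 px.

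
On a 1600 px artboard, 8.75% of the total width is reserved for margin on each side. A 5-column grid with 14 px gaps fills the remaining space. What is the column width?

Each margin = 8.75% of 1600 = 140 px; content = 1600 − 2·140 = 1320 px.
5c + 4·14 = 1320 → 5c = 1264 → c = 252.8 px.

252.8 px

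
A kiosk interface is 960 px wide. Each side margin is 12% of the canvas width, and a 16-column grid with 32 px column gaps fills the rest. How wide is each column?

960 × (1 − 2·12%) = 960 × 76% = 729.6 px for the columns.
16 columns + 15 column gaps: 16c + 15·32 = 729.6.
16c = 729.6 − 480 = 249.6, so c = 15.6 px.

15.6 px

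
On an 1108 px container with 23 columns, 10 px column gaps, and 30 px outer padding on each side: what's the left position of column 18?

Subtract both margins: 1108 − 2·30 = 1048 px.
1048 − 22·10 = 828; ÷23 gives c = 36 px.
Before column 18: the margin + 17 columns + 17 column gaps.
Offset = 30 + 17·(36 + 10) = 30 + 782 = 812 px.

812 px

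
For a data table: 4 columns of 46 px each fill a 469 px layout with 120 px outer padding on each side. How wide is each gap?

Inside the margins: 469 − 240 = 229 px.
Columns use 184 px, leaving 45 px across 3 gaps = 15 px each.

15 px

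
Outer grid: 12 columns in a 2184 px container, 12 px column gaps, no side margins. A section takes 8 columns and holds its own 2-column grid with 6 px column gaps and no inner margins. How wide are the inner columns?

723 px

2184 − 11·12 = 2052; ÷12 gives c = 171 px.
Span of 8: 8·171 + 7·12 = 1368 + 84 = 1452 px.
2d + 1·6 = 1452 → 2d = 1446 → d = 723 px.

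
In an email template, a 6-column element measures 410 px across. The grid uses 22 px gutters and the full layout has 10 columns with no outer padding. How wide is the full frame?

698 px

410 − 5·22 = 300; ÷6 gives c = 50 px.
Frame = 10·50 + 9·22 = 500 + 198 = 698 px.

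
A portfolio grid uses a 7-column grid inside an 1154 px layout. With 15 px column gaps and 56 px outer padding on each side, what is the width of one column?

Take off 112 px of margins, leaving 1042 px.
7 columns + 6 column gaps: 7c + 6·15 = 1042.
7c = 1042 − 90 = 952, so c = 136 px.

136 px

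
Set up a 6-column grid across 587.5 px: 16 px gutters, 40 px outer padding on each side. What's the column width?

Subtract both margins: 587.5 − 2·40 = 507.5 px.
507.5 − 5·16 = 427.5; ÷6 gives c = 71.25 px.

71.25 px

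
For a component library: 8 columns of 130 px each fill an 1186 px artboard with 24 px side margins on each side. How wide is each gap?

14 px

Content width = 1186 − 2·24 = 1138 px.
8 columns take 8·130 = 1040 px; remaining 98 splits into 7 gaps.
g = 98 / 7 = 14 px.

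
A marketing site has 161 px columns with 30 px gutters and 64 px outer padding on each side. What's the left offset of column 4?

637 px

Column 4 starts at margin + 3·(column + gutter) = 64 + 3·191 = 637 px.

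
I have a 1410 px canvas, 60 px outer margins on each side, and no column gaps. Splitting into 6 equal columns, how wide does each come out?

Take off 120 px of margins, leaving 1290 px.
6c = 1290 → c = 215 px.

215 px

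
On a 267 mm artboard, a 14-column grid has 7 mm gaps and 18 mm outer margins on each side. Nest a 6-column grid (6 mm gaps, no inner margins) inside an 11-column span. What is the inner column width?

25 mm

Outer content = 267 − 2·18 = 231 mm.
231 − 13·7 = 140; ÷14 gives c = 10 mm.
11 columns plus 10 gaps: 110 + 70 = 180 mm.
6d + 5·6 = 180 → 6d = 150 → d = 25 mm.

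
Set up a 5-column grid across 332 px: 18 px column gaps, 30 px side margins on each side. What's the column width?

40 px

Inside the margins: 332 − 60 = 272 px.
Subtracting 4 column gaps of 18 leaves 200 for 5 columns, so c = 40 px.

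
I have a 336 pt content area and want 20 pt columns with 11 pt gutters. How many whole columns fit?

Each extra column adds 20 + 11 = 31 pt.
(336 + 11) / 31 = 11.19, so 11 columns fit.

11 columns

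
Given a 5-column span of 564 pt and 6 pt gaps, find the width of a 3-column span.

5c + 4·6 = 564 → 5c = 540 → c = 108 pt.
Span of 3: 3·108 + 2·6 = 324 + 12 = 336 pt.

336 pt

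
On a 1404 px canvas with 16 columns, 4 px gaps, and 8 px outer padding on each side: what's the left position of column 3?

Subtract both margins: 1404 − 2·8 = 1388 px.
16 columns + 15 gaps: 16c + 15·4 = 1388.
16c = 1388 − 60 = 1328, so c = 83 px.
Before column 3: the margin + 2 columns + 2 gaps.
Offset = 8 + 2·(83 + 4) = 8 + 174 = 182 px.

182 px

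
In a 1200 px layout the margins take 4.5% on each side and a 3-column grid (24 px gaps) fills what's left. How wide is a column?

348 px

Margins: 4.5% × 1200 = 54 px each, so content = 1200 − 108 = 1092 px.
3c + 2·24 = 1092 → 3c = 1044 → c = 348 px.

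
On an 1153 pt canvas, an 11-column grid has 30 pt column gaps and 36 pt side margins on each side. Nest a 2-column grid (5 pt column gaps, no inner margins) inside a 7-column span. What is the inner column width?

Take off 72 pt of margins, leaving 1081 pt.
1081 − 10·30 = 781; ÷11 gives c = 71 pt.
7-column span = 7·71 + 6·30 = 677 pt.
2d + 1·5 = 677 → 2d = 672 → d = 336 pt.

336 pt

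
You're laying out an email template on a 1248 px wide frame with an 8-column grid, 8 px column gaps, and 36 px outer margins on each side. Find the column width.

Inside the margins: 1248 − 72 = 1176 px.
1176 − 7·8 = 1120; ÷8 gives c = 140 px.

140 px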